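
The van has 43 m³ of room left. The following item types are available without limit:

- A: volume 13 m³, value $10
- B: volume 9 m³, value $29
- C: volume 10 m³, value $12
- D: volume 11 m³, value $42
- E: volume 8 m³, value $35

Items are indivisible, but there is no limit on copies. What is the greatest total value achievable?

Best value-per-unit is E at 35/8; filling with it alone gives 5×35 = 175.
Optimal mix: 1×D + 4×E → volume 43, value 182.

$182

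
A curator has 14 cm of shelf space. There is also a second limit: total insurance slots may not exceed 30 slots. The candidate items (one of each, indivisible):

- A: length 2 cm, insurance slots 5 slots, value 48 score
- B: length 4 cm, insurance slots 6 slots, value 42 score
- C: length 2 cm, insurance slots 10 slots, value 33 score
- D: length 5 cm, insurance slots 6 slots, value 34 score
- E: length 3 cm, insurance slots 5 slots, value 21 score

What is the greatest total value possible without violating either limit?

Feasible sets respecting both limits:
- A+B+C+D: length 13, insurance slots 27, value 157
- A+B+D+E: length 14, insurance slots 22, value 145
- A+B+C+E: length 11, insurance slots 26, value 144
- A+C+D+E: length 12, insurance slots 26, value 136
Best: 157 score.

157 score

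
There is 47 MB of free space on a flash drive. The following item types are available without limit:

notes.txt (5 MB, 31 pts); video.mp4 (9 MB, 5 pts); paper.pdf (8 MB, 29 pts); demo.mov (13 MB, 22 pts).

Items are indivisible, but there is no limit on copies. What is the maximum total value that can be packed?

Best value-per-unit is notes.txt at 31/5, and filling with it alone uses size 9×5=45. No mix of the others beats 9×31 = 279.

279 pts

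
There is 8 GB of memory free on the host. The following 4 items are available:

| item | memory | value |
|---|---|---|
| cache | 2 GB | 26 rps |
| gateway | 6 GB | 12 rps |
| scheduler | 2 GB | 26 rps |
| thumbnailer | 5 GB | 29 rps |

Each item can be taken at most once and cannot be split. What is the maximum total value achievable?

This is a 0/1 knapsack; check combinations near the capacity.
- cache+thumbnailer: memory 2+5=7, value 26+29=55
- scheduler+thumbnailer: memory 2+5=7, value 26+29=55
- cache+scheduler: memory 2+2=4, value 26+26=52
Best: 55 rps.

55 rps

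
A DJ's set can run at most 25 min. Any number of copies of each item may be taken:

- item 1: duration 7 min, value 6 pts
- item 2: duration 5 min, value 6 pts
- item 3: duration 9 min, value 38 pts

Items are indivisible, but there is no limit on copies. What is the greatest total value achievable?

82 pts

Best value-per-unit is item 3 at 38/9; filling with it alone gives 2×38 = 76.
Optimal mix: 1×item 1 + 2×item 3 → duration 25, value 82.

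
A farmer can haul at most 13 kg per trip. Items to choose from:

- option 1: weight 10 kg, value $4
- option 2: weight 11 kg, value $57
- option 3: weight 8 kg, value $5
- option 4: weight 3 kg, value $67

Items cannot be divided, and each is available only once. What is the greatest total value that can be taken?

$72

This is a 0/1 knapsack; check combinations near the capacity.
- option 3+option 4: weight 8+3=11, value 5+67=72
- option 1+option 4: weight 10+3=13, value 4+67=71
- option 4: weight 3, value 67
- option 2: weight 11, value 57
- option 3: weight 8, value 5
Best: $72.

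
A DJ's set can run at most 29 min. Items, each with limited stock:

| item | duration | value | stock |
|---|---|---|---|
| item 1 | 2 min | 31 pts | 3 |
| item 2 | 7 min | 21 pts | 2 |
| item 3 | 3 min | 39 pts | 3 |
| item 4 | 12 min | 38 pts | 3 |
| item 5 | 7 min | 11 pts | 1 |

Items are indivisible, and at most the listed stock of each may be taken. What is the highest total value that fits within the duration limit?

Top feasible selections:
- 3×item 1 + 2×item 2 + 3×item 3: duration 29, value 252
- 3×item 1 + 3×item 3 + 1×item 4: duration 27, value 248
- 3×item 1 + 1×item 2 + 3×item 3 + 1×item 5: duration 29, value 242
- 3×item 1 + 1×item 2 + 3×item 3: duration 22, value 231
Best: 252 pts.

252 pts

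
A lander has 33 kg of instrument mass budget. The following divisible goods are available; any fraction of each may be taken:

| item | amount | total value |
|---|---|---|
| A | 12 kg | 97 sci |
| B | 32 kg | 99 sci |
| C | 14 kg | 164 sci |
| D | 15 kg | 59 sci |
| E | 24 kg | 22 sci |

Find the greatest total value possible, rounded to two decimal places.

Take in order of value per unit:
- C (164/14 per unit): all 14 → value 164, running total 164.00
- A (97/12 per unit): all 12 → value 97, running total 261.00
- D (59/15 per unit): 7 of 15 → value 7×59/15 = 27.5333, running total 288.53
Total 288.53.

288.53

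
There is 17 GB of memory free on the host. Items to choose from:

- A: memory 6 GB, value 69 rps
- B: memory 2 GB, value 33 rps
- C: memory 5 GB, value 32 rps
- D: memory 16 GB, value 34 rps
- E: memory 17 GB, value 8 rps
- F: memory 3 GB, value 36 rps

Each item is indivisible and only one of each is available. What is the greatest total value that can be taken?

Check high-value combinations within 17 GB:
- A+B+C+F: memory 6+2+5+3=16, value 69+33+32+36=170
- A+B+F: memory 6+2+3=11, value 69+33+36=138
- A+C+F: memory 6+5+3=14, value 69+32+36=137
Best: 170 rps.

170 rps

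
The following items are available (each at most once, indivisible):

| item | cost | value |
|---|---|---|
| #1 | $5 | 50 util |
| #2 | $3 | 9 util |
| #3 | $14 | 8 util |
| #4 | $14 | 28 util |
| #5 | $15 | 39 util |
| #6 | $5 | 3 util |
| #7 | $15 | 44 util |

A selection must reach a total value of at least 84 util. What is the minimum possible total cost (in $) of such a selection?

20

Subsets with value ≥ 84, sorted by total cost:
- #1+#7: cost 20, value 94
- #1+#5: cost 20, value 89
- #1+#2+#4: cost 22, value 87
Minimum cost: 20 $.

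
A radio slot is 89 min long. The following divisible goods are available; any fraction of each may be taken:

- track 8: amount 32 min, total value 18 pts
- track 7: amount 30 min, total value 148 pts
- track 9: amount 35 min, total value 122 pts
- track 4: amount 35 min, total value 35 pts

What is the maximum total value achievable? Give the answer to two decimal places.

294.00

Take in order of value per unit:
- track 7 (148/30 per unit): all 30 → value 148, running total 148.00
- track 9 (122/35 per unit): all 35 → value 122, running total 270.00
- track 4 (35/35 per unit): 24 of 35 → value 24×35/35 = 24.0000, running total 294.00
Total 294.00.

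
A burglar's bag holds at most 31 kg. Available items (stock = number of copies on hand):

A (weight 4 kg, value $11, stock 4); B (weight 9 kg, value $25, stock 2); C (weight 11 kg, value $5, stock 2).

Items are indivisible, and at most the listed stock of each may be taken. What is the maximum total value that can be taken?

Best selections within weight 31 and stock limits:
- 3×A + 2×B: weight 30, value 83
- 2×A + 2×B: weight 26, value 72
Best: $83.

$83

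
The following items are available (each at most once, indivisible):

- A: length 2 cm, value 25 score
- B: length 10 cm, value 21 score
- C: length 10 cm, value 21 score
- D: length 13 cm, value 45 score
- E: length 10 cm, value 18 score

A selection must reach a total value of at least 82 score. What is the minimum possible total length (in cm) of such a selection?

25

Subsets with value ≥ 82, sorted by total length:
- A+B+D: length 25, value 91
- A+C+D: length 25, value 91
- A+D+E: length 25, value 88
- A+B+C+E: length 32, value 85
Minimum length: 25 cm.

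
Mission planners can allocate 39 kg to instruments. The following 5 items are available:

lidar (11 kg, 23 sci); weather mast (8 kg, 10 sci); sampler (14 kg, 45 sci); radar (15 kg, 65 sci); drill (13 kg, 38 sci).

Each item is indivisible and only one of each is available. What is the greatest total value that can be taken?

Check high-value combinations within 39 kg:
- lidar+radar+drill: mass 11+15+13=39, value 23+65+38=126
- weather mast+sampler+radar: mass 8+14+15=37, value 10+45+65=120
- weather mast+radar+drill: mass 8+15+13=36, value 10+65+38=113
- sampler+radar: mass 14+15=29, value 45+65=110
Best: 126 sci.

126 sci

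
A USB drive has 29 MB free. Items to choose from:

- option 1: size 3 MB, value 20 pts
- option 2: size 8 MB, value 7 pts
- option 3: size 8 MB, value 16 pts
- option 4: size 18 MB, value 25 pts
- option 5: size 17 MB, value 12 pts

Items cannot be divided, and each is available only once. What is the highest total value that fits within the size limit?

61 pts

This is a 0/1 knapsack; check combinations near the capacity.
- option 1+option 3+option 4: size 3+8+18=29, value 20+16+25=61
- option 1+option 2+option 4: size 3+8+18=29, value 20+7+25=52
- option 1+option 3+option 5: size 3+8+17=28, value 20+16+12=48
- option 1+option 4: size 3+18=21, value 20+25=45
Best: 61 pts.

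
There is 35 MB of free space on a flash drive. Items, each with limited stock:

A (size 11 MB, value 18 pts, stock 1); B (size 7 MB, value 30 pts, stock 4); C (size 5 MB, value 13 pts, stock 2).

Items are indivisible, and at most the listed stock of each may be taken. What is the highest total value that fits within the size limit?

Top feasible selections:
- 4×B + 1×C: size 33, value 133
- 4×B: size 28, value 120
- 3×B + 2×C: size 31, value 116
- 1×A + 3×B: size 32, value 108
Best: 133 pts.

133 pts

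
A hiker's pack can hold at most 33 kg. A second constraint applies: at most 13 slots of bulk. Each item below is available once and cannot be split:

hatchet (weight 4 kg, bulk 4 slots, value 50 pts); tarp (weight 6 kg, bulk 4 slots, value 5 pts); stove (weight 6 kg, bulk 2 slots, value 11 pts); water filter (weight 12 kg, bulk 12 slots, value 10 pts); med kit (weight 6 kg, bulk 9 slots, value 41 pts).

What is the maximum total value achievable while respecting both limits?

91 pts

Feasible sets respecting both limits:
- hatchet+med kit: weight 10, bulk 13, value 91
- hatchet+tarp+stove: weight 16, bulk 10, value 66
- hatchet+stove: weight 10, bulk 6, value 61
- hatchet+tarp: weight 10, bulk 8, value 55
Best: 91 pts.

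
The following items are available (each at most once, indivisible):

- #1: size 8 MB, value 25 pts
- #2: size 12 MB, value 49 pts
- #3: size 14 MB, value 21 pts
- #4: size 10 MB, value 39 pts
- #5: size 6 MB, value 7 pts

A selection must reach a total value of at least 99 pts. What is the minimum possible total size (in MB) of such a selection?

Subsets with value ≥ 99, sorted by total size:
- #1+#2+#4: size 30, value 113
- #1+#2+#4+#5: size 36, value 120
- #2+#3+#4: size 36, value 109
Minimum size: 30 MB.

30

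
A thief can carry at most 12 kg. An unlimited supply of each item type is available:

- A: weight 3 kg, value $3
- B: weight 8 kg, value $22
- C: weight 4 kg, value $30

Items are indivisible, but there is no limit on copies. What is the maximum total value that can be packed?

Best value-per-unit is C at 30/4, and filling with it alone uses weight 3×4=12. No mix of the others beats 3×30 = 90.

$90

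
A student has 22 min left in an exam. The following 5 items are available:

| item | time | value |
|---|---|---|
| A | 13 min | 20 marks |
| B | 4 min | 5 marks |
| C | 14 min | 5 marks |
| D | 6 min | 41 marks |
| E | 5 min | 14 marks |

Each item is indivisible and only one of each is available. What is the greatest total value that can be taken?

61 marks

Check high-value combinations within 22 min:
- A+D: time 13+6=19, value 20+41=61
- B+D+E: time 4+6+5=15, value 5+41+14=60
- D+E: time 6+5=11, value 41+14=55
Best: 61 marks.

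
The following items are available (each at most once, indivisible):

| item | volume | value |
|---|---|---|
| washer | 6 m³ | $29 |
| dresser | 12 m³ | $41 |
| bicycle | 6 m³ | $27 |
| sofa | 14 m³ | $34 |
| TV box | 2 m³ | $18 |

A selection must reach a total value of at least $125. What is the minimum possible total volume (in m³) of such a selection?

38

Subsets with value ≥ 125, sorted by total volume:
- washer+dresser+bicycle+sofa: volume 38, value 131
- washer+dresser+bicycle+sofa+TV box: volume 40, value 149
Minimum volume: 38 m³.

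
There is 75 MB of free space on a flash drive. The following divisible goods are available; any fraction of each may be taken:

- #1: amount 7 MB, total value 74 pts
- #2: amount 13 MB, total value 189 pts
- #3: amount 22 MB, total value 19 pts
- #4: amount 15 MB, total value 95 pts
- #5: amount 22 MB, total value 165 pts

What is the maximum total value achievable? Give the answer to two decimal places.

Take in order of value per unit:
- #2 (189/13 per unit): all 13 → value 189, running total 189.00
- #1 (74/7 per unit): all 7 → value 74, running total 263.00
- #5 (165/22 per unit): all 22 → value 165, running total 428.00
- #4 (95/15 per unit): all 15 → value 95, running total 523.00
- #3 (19/22 per unit): 18 of 22 → value 18×19/22 = 15.5455, running total 538.55
Total 538.55.

538.55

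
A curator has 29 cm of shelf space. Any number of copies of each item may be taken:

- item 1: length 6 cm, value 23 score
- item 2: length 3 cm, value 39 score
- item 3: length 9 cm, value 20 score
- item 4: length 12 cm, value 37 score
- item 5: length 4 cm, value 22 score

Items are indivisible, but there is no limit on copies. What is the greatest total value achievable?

351 score

Best value-per-unit is item 2 at 39/3, and filling with it alone uses length 9×3=27. No mix of the others beats 9×39 = 351.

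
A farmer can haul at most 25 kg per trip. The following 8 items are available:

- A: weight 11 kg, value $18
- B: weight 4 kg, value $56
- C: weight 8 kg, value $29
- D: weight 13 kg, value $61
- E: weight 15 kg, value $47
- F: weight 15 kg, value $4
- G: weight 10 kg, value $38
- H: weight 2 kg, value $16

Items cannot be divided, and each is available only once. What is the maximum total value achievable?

$146

Check high-value combinations within 25 kg:
- B+C+D: weight 4+8+13=25, value 56+29+61=146
- B+C+G+H: weight 4+8+10+2=24, value 56+29+38+16=139
- B+D+H: weight 4+13+2=19, value 56+61+16=133
- B+C+G: weight 4+8+10=22, value 56+29+38=123
- B+E+H: weight 4+15+2=21, value 56+47+16=119
Best: $146.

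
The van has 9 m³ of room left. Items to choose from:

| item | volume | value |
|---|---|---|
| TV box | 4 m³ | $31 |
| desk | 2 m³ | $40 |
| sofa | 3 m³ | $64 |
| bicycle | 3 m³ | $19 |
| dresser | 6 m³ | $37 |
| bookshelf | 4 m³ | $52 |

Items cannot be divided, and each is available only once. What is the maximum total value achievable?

$156

Check high-value combinations within 9 m³:
- desk+sofa+bookshelf: volume 2+3+4=9, value 40+64+52=156
- TV box+desk+sofa: volume 4+2+3=9, value 31+40+64=135
- desk+sofa+bicycle: volume 2+3+3=8, value 40+64+19=123
- sofa+bookshelf: volume 3+4=7, value 64+52=116
- desk+bicycle+bookshelf: volume 2+3+4=9, value 40+19+52=111
Best: $156.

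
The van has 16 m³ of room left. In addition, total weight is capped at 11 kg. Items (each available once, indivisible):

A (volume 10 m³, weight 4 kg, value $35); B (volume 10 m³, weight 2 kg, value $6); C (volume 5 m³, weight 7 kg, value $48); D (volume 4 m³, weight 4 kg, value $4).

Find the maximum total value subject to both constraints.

Feasible sets respecting both limits:
- A+C: volume 15, weight 11, value 83
- B+C: volume 15, weight 9, value 54
- C+D: volume 9, weight 11, value 52
- C: volume 5, weight 7, value 48
Best: $83.

$83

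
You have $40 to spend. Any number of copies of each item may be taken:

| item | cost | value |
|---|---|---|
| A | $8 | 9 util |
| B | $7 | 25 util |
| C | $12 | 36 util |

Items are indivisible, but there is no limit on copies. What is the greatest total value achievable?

136 util

Best value-per-unit is B at 25/7; filling with it alone gives 5×25 = 125.
Optimal mix: 4×B + 1×C → cost 40, value 136.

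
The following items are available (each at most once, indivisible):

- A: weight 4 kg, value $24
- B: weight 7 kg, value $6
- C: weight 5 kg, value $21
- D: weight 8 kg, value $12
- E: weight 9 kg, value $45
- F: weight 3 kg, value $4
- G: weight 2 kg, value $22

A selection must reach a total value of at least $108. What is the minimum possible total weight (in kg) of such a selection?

20

Subsets with value ≥ 108, sorted by total weight:
- A+C+E+G: weight 20, value 112
- A+C+E+F+G: weight 23, value 116
- A+B+C+E+G: weight 27, value 118
- A+C+D+E+G: weight 28, value 124
Minimum weight: 20 kg.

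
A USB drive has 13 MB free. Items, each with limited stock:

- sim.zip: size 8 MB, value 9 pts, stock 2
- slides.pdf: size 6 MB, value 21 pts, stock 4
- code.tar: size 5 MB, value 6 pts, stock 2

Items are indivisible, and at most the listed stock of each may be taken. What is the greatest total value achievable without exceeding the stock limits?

Top feasible selections:
- 2×slides.pdf: size 12, value 42
- 1×slides.pdf + 1×code.tar: size 11, value 27
Best: 42 pts.

42 pts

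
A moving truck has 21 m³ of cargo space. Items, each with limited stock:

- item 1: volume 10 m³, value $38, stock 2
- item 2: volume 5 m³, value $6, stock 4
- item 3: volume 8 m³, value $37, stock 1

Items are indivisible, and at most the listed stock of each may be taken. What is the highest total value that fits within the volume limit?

$76

Top feasible selections:
- 2×item 1: volume 20, value 76
- 1×item 1 + 1×item 3: volume 18, value 75
- 1×item 1 + 2×item 2: volume 20, value 50
- 2×item 2 + 1×item 3: volume 18, value 49
Best: $76.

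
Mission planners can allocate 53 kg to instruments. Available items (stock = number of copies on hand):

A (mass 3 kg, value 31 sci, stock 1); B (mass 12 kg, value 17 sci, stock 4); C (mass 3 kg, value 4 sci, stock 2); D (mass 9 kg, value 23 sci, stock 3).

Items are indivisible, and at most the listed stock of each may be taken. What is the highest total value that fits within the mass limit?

125 sci

Top feasible selections:
- 1×A + 1×B + 2×C + 3×D: mass 48, value 125
- 1×A + 1×B + 1×C + 3×D: mass 45, value 121
Best: 125 sci.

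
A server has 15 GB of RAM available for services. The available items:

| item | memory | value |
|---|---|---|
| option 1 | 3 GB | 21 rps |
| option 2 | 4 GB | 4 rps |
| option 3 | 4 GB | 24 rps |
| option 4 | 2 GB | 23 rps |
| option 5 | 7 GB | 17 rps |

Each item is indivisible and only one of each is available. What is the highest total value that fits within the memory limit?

72 rps

Check high-value combinations within 15 GB:
- option 1+option 2+option 3+option 4: memory 3+4+4+2=13, value 21+4+24+23=72
- option 1+option 3+option 4: memory 3+4+2=9, value 21+24+23=68
- option 3+option 4+option 5: memory 4+2+7=13, value 24+23+17=64
- option 1+option 3+option 5: memory 3+4+7=14, value 21+24+17=62
Best: 72 rps.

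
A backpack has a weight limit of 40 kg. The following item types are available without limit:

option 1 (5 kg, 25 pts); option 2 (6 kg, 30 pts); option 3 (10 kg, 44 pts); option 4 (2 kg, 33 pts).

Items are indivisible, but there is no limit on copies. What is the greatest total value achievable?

660 pts

Best value-per-unit is option 4 at 33/2, and filling with it alone uses weight 20×2=40. No mix of the others beats 20×33 = 660.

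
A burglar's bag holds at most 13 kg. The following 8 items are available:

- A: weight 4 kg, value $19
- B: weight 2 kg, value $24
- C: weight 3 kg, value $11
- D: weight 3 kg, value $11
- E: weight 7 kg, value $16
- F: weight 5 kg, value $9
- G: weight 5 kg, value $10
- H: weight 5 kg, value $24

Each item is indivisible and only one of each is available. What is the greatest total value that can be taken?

Check high-value combinations within 13 kg:
- B+C+D+H: weight 2+3+3+5=13, value 24+11+11+24=70
- A+B+H: weight 4+2+5=11, value 19+24+24=67
- A+B+C+D: weight 4+2+3+3=12, value 19+24+11+11=65
Best: $70.

$70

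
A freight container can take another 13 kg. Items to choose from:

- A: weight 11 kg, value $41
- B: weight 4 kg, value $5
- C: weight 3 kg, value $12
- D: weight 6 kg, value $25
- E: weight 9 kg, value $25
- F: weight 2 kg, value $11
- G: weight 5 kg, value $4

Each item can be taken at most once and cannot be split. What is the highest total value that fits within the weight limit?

This is a 0/1 knapsack; check combinations near the capacity.
- A+F: weight 11+2=13, value 41+11=52
- C+D+F: weight 3+6+2=11, value 12+25+11=48
- B+C+D: weight 4+3+6=13, value 5+12+25=42
Best: $52.

$52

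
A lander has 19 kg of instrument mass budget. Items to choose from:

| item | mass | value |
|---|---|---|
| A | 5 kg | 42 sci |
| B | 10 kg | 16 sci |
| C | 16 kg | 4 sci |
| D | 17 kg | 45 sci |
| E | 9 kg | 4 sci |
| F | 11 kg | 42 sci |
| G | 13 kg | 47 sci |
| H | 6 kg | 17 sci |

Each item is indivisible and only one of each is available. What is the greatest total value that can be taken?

89 sci

Check high-value combinations within 19 kg:
- A+G: mass 5+13=18, value 42+47=89
- A+F: mass 5+11=16, value 42+42=84
- G+H: mass 13+6=19, value 47+17=64
Best: 89 sci.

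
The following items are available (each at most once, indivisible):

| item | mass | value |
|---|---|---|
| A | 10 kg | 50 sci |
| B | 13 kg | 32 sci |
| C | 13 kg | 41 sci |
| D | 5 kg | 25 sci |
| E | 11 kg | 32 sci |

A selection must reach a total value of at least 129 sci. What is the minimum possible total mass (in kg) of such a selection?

Subsets with value ≥ 129, sorted by total mass:
- A+C+D+E: mass 39, value 148
- A+B+D+E: mass 39, value 139
- A+B+C+D: mass 41, value 148
Minimum mass: 39 kg.

39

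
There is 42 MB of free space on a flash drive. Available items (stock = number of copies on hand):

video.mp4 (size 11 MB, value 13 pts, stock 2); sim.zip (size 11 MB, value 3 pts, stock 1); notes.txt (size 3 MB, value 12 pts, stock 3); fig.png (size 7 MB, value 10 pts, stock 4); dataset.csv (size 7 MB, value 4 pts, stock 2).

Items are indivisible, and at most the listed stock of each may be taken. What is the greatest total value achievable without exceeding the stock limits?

Best selections within size 42 and stock limits:
- 1×video.mp4 + 3×notes.txt + 3×fig.png: size 41, value 79
- 3×notes.txt + 4×fig.png: size 37, value 76
- 1×video.mp4 + 3×notes.txt + 2×fig.png + 1×dataset.csv: size 41, value 73
Best: 79 pts.

79 pts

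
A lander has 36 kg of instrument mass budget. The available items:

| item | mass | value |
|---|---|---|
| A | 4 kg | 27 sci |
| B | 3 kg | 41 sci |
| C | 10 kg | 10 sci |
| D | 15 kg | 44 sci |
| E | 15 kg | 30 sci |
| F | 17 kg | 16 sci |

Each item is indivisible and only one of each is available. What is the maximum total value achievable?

122 sci

Check high-value combinations within 36 kg:
- A+B+C+D: mass 4+3+10+15=32, value 27+41+10+44=122
- B+D+E: mass 3+15+15=33, value 41+44+30=115
- A+B+D: mass 4+3+15=22, value 27+41+44=112
- A+B+C+E: mass 4+3+10+15=32, value 27+41+10+30=108
- A+D+E: mass 4+15+15=34, value 27+44+30=101
Best: 122 sci.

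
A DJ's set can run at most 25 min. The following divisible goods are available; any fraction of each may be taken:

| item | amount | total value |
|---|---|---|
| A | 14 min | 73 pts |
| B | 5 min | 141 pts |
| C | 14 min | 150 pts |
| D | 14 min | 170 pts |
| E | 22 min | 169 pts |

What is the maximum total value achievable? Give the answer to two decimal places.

375.29

Take in order of value per unit:
- B (141/5 per unit): all 5 → value 141, running total 141.00
- D (170/14 per unit): all 14 → value 170, running total 311.00
- C (150/14 per unit): 6 of 14 → value 6×150/14 = 64.2857, running total 375.29
Total 375.29.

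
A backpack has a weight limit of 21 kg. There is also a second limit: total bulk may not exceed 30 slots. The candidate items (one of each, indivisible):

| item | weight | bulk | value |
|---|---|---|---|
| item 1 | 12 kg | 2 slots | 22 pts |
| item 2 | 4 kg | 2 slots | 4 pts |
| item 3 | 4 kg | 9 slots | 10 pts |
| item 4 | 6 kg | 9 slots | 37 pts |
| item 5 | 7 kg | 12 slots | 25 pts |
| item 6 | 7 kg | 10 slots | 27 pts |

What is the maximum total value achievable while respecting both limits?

78 pts

Feasible sets respecting both limits:
- item 2+item 3+item 4+item 6: weight 21, bulk 30, value 78
- item 3+item 4+item 6: weight 17, bulk 28, value 74
- item 3+item 4+item 5: weight 17, bulk 30, value 72
Best: 78 pts.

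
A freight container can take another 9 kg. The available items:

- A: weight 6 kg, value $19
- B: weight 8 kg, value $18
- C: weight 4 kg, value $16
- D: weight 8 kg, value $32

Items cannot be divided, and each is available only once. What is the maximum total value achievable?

$32

This is a 0/1 knapsack; check combinations near the capacity.
- D: weight 8, value 32
- A: weight 6, value 19
- B: weight 8, value 18
Best: $32.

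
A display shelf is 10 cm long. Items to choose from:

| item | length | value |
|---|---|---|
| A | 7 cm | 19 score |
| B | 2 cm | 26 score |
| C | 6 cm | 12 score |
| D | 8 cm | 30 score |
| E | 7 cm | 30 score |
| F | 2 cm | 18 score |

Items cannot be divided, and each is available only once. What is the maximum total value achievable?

56 score

Check high-value combinations within 10 cm:
- B+E: length 2+7=9, value 26+30=56
- B+D: length 2+8=10, value 26+30=56
- B+C+F: length 2+6+2=10, value 26+12+18=56
- E+F: length 7+2=9, value 30+18=48
Best: 56 score.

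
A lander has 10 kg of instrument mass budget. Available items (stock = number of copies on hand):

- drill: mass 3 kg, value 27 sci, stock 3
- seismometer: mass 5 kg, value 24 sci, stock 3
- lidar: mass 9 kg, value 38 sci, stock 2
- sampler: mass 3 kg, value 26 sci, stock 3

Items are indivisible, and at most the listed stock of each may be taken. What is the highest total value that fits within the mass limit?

81 sci

Best selections within mass 10 and stock limits:
- 3×drill: mass 9, value 81
- 2×drill + 1×sampler: mass 9, value 80
- 1×drill + 2×sampler: mass 9, value 79
Best: 81 sci.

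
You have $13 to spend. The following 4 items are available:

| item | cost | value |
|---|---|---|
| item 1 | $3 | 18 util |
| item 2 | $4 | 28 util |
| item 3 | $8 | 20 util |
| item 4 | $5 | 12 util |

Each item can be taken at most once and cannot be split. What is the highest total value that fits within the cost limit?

Check high-value combinations within $13:
- item 1+item 2+item 4: cost 3+4+5=12, value 18+28+12=58
- item 2+item 3: cost 4+8=12, value 28+20=48
- item 1+item 2: cost 3+4=7, value 18+28=46
- item 2+item 4: cost 4+5=9, value 28+12=40
- item 1+item 3: cost 3+8=11, value 18+20=38
Best: 58 util.

58 util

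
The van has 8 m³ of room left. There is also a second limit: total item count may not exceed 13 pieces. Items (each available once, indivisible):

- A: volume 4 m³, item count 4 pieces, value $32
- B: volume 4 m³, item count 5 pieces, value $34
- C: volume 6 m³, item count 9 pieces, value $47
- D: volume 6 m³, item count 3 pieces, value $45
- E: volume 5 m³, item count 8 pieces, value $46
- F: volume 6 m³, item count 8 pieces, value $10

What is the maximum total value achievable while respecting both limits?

$66

Feasible sets respecting both limits:
- A+B: volume 8, item count 9, value 66
- C: volume 6, item count 9, value 47
- E: volume 5, item count 8, value 46
- D: volume 6, item count 3, value 45
Best: $66.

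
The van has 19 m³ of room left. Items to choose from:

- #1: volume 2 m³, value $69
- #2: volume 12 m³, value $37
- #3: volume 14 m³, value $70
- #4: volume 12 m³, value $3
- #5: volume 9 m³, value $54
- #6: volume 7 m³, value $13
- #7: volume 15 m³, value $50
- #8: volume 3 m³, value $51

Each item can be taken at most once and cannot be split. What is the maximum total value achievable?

$190

Check high-value combinations within 19 m³:
- #1+#3+#8: volume 2+14+3=19, value 69+70+51=190
- #1+#5+#8: volume 2+9+3=14, value 69+54+51=174
- #1+#2+#8: volume 2+12+3=17, value 69+37+51=157
- #1+#3: volume 2+14=16, value 69+70=139
- #1+#5+#6: volume 2+9+7=18, value 69+54+13=136
Best: $190.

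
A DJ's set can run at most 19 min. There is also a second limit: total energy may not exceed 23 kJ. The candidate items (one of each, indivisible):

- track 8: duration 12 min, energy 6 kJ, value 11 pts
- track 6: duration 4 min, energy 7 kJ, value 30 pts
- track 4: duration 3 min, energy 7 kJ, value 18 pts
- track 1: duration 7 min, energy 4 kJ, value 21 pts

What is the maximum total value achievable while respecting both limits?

Feasible sets respecting both limits:
- track 6+track 4+track 1: duration 14, energy 18, value 69
- track 8+track 6+track 4: duration 19, energy 20, value 59
- track 6+track 1: duration 11, energy 11, value 51
Best: 69 pts.

69 pts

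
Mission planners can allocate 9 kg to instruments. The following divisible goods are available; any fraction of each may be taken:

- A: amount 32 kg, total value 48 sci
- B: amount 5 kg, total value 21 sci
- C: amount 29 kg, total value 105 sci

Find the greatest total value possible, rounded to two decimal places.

35.48

Take in order of value per unit:
- B (21/5 per unit): all 5 → value 21, running total 21.00
- C (105/29 per unit): 4 of 29 → value 4×105/29 = 14.4828, running total 35.48
Total 35.48.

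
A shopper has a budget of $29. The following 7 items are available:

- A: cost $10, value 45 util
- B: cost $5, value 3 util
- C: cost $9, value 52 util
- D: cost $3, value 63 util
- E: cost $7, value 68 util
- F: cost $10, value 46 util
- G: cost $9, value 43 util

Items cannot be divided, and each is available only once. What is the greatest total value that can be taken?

This is a 0/1 knapsack; check combinations near the capacity.
- C+D+E+F: cost 9+3+7+10=29, value 52+63+68+46=229
- A+C+D+E: cost 10+9+3+7=29, value 45+52+63+68=228
- C+D+E+G: cost 9+3+7+9=28, value 52+63+68+43=226
Best: 229 util.

229 util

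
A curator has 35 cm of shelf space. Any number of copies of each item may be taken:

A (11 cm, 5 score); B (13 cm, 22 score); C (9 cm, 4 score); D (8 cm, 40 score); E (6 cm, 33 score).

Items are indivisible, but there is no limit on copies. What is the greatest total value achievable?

179 score

Best value-per-unit is E at 33/6; filling with it alone gives 5×33 = 165.
Optimal mix: 2×D + 3×E → length 34, value 179.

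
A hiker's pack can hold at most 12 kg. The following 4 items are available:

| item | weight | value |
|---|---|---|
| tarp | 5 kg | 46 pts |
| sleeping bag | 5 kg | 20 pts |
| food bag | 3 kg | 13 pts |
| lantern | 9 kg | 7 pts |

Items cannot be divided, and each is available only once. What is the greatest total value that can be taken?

66 pts

Check high-value combinations within 12 kg:
- tarp+sleeping bag: weight 5+5=10, value 46+20=66
- tarp+food bag: weight 5+3=8, value 46+13=59
- tarp: weight 5, value 46
Best: 66 pts.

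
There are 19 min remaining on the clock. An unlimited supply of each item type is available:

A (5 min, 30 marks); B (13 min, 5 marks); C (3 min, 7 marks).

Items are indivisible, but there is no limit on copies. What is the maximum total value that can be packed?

Best value-per-unit is A at 30/5; filling with it alone gives 3×30 = 90.
Optimal mix: 3×A + 1×C → time 18, value 97.

97 marks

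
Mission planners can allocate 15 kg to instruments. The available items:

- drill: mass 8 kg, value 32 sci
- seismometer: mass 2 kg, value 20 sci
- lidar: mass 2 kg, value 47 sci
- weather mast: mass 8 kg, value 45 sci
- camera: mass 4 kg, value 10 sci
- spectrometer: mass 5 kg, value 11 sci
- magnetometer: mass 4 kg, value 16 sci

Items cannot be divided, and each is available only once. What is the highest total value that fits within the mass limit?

112 sci

Check high-value combinations within 15 kg:
- seismometer+lidar+weather mast: mass 2+2+8=12, value 20+47+45=112
- lidar+weather mast+magnetometer: mass 2+8+4=14, value 47+45+16=108
- lidar+weather mast+spectrometer: mass 2+8+5=15, value 47+45+11=103
- lidar+weather mast+camera: mass 2+8+4=14, value 47+45+10=102
Best: 112 sci.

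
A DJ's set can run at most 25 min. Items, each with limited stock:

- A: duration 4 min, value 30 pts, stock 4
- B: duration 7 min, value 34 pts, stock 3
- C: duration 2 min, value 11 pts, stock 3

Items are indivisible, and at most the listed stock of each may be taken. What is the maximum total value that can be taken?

Best selections within duration 25 and stock limits:
- 4×A + 1×B + 1×C: duration 25, value 165
- 3×A + 1×B + 3×C: duration 25, value 157
Best: 165 pts.

165 pts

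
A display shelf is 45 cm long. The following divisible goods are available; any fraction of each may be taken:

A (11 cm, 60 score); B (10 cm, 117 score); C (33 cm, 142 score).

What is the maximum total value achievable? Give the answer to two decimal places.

Take in order of value per unit:
- B (117/10 per unit): all 10 → value 117, running total 117.00
- A (60/11 per unit): all 11 → value 60, running total 177.00
- C (142/33 per unit): 24 of 33 → value 24×142/33 = 103.2727, running total 280.27
Total 280.27.

280.27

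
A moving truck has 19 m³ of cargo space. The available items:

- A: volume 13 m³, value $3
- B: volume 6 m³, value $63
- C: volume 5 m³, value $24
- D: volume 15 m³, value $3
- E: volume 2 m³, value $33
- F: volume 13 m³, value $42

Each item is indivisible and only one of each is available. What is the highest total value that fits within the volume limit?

Check high-value combinations within 19 m³:
- B+C+E: volume 6+5+2=13, value 63+24+33=120
- B+F: volume 6+13=19, value 63+42=105
- B+E: volume 6+2=8, value 63+33=96
Best: $120.

$120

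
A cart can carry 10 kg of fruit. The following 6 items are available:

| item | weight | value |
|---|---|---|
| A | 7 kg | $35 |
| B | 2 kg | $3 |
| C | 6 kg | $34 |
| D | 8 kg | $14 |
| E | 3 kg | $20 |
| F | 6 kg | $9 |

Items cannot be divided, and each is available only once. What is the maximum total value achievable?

$55

This is a 0/1 knapsack; check combinations near the capacity.
- A+E: weight 7+3=10, value 35+20=55
- C+E: weight 6+3=9, value 34+20=54
- A+B: weight 7+2=9, value 35+3=38
Best: $55.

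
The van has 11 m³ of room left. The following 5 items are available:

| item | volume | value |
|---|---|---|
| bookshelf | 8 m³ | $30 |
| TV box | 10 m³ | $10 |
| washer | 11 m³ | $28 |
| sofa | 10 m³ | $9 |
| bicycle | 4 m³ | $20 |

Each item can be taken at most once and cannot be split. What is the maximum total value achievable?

Check high-value combinations within 11 m³:
- bookshelf: volume 8, value 30
- washer: volume 11, value 28
- bicycle: volume 4, value 20
- TV box: volume 10, value 10
- sofa: volume 10, value 9
Best: $30.

$30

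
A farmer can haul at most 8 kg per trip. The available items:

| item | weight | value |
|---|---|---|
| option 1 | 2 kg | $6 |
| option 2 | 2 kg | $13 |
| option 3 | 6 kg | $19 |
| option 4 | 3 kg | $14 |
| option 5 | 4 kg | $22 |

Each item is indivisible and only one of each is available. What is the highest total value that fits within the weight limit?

$41

This is a 0/1 knapsack; check combinations near the capacity.
- option 1+option 2+option 5: weight 2+2+4=8, value 6+13+22=41
- option 4+option 5: weight 3+4=7, value 14+22=36
- option 2+option 5: weight 2+4=6, value 13+22=35
- option 1+option 2+option 4: weight 2+2+3=7, value 6+13+14=33
- option 2+option 3: weight 2+6=8, value 13+19=32
Best: $41.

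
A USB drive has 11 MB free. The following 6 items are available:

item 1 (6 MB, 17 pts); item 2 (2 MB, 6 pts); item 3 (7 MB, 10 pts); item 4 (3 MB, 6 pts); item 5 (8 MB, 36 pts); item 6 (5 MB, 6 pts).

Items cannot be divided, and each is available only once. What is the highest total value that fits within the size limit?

Check high-value combinations within 11 MB:
- item 2+item 5: size 2+8=10, value 6+36=42
- item 4+item 5: size 3+8=11, value 6+36=42
- item 5: size 8, value 36
- item 1+item 2+item 4: size 6+2+3=11, value 17+6+6=29
- item 1+item 2: size 6+2=8, value 17+6=23
Best: 42 pts.

42 pts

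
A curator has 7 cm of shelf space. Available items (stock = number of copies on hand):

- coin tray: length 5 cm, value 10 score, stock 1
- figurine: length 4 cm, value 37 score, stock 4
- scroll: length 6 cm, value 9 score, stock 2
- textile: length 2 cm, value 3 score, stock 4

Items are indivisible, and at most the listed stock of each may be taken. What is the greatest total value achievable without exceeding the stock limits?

Top feasible selections:
- 1×figurine + 1×textile: length 6, value 40
- 1×figurine: length 4, value 37
- 1×coin tray + 1×textile: length 7, value 13
Best: 40 score.

40 score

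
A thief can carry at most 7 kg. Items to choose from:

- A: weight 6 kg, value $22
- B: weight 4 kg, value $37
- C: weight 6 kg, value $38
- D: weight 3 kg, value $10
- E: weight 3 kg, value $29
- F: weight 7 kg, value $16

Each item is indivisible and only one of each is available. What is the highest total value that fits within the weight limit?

$66

Check high-value combinations within 7 kg:
- B+E: weight 4+3=7, value 37+29=66
- B+D: weight 4+3=7, value 37+10=47
- D+E: weight 3+3=6, value 10+29=39
- C: weight 6, value 38
Best: $66.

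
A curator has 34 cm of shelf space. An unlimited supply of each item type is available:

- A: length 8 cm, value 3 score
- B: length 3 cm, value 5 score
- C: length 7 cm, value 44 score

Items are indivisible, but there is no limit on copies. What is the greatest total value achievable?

186 score

Best value-per-unit is C at 44/7; filling with it alone gives 4×44 = 176.
Optimal mix: 2×B + 4×C → length 34, value 186.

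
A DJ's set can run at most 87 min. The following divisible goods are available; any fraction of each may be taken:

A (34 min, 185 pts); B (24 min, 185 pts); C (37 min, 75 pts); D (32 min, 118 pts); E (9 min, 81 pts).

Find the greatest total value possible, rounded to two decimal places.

Take in order of value per unit:
- E (81/9 per unit): all 9 → value 81, running total 81.00
- B (185/24 per unit): all 24 → value 185, running total 266.00
- A (185/34 per unit): all 34 → value 185, running total 451.00
- D (118/32 per unit): 20 of 32 → value 20×118/32 = 73.7500, running total 524.75
Total 524.75.

524.75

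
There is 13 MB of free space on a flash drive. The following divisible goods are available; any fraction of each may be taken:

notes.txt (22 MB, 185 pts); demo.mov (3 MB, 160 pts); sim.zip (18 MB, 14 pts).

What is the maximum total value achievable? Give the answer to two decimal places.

244.09

Take in order of value per unit:
- demo.mov (160/3 per unit): all 3 → value 160, running total 160.00
- notes.txt (185/22 per unit): 10 of 22 → value 10×185/22 = 84.0909, running total 244.09
Total 244.09.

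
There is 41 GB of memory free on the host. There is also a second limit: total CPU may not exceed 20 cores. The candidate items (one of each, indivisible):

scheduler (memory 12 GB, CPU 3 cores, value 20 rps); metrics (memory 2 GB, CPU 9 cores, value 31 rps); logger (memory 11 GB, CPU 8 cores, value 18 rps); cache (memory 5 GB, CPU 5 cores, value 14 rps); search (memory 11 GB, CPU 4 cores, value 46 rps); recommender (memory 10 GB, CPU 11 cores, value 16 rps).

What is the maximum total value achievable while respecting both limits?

98 rps

Feasible sets respecting both limits:
- scheduler+logger+cache+search: memory 39, CPU 20, value 98
- scheduler+metrics+search: memory 25, CPU 16, value 97
- metrics+cache+search: memory 18, CPU 18, value 91
- scheduler+logger+search: memory 34, CPU 15, value 84
Best: 98 rps.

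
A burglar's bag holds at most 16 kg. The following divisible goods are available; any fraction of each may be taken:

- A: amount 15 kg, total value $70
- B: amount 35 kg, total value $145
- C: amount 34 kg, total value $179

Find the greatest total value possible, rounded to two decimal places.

Take in order of value per unit:
- C (179/34 per unit): 16 of 34 → value 16×179/34 = 84.2353, running total 84.24
Total 84.24.

84.24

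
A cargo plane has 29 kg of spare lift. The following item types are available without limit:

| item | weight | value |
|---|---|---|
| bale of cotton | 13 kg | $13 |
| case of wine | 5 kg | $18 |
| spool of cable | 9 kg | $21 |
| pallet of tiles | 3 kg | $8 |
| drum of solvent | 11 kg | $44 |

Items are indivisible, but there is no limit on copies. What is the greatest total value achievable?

$106

Best value-per-unit is drum of solvent at 44/11; filling with it alone gives 2×44 = 88.
Optimal mix: 3×case of wine + 1×pallet of tiles + 1×drum of solvent → weight 29, value 106.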